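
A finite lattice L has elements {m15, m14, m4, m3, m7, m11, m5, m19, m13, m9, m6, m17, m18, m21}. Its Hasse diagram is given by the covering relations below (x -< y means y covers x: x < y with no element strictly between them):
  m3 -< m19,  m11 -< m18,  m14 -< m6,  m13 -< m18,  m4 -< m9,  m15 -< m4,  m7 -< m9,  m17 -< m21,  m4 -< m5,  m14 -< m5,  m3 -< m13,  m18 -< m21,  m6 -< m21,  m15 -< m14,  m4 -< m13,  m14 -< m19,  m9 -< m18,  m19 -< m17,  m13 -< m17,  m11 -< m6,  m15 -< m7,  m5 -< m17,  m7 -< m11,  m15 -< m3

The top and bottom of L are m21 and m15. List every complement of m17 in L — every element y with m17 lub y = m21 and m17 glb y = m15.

Need y with m17 ∨ y = m21 and m17 ∧ y = m15.
Checking each element gives: m11, m7.

m11, m7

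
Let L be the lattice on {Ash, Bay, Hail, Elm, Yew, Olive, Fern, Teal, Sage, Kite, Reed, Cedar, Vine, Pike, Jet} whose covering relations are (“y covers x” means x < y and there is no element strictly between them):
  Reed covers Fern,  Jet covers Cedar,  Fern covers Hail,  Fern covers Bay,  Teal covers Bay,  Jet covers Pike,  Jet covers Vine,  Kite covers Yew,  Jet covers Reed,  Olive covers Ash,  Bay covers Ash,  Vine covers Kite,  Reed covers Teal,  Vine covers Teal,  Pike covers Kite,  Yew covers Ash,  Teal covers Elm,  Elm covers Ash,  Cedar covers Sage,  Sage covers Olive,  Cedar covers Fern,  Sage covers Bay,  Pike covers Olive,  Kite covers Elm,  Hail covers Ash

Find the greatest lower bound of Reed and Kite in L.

Common lower bounds of {Reed, Kite}: Ash, Elm.
The greatest among these is Elm.

Elm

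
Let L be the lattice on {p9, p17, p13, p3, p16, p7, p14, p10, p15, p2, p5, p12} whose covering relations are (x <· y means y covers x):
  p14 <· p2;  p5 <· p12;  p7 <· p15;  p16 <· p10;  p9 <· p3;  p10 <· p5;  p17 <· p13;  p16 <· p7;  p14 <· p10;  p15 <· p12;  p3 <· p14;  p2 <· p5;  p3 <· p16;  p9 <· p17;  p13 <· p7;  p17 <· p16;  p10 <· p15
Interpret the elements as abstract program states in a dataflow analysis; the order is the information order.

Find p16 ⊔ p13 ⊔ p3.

Common upper bounds of {p16, p13, p3}: p12, p15, p7.
The least among these is p7.

p7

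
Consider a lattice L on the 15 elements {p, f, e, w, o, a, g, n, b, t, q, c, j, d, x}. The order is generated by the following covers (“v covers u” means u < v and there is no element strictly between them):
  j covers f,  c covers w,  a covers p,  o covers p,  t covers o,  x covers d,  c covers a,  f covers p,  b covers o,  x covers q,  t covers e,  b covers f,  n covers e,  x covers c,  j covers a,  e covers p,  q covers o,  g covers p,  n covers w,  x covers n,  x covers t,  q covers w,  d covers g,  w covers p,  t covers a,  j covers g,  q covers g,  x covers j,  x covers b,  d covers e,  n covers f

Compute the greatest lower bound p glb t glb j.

p

Common lower bounds of {p, t, j}: p.
The greatest among these is p.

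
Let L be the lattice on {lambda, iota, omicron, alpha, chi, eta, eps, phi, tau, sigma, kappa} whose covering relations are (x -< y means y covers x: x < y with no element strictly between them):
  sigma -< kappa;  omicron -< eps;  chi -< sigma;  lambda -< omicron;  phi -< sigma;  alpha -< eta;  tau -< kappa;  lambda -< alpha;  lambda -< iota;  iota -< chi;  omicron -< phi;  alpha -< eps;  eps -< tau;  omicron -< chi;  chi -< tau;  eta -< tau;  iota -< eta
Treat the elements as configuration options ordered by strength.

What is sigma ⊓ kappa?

sigma

Common lower bounds of {sigma, kappa}: chi, iota, lambda, omicron, phi, sigma.
The greatest among these is sigma.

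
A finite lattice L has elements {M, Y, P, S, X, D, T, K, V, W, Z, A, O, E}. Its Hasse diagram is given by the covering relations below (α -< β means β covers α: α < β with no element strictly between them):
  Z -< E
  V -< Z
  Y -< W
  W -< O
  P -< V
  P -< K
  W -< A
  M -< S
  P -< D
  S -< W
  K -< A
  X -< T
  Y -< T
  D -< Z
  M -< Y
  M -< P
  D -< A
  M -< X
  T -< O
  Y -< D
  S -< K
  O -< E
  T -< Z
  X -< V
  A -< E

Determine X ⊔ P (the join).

Common upper bounds of {X, P}: E, V, Z.
The least among these is V.

V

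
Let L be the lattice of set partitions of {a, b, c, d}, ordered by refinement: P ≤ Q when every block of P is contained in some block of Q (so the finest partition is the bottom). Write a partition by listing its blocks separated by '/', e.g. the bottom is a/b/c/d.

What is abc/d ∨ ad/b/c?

abcd

Common upper bounds of {abc/d, ad/b/c}: abcd.
The least among these is abcd.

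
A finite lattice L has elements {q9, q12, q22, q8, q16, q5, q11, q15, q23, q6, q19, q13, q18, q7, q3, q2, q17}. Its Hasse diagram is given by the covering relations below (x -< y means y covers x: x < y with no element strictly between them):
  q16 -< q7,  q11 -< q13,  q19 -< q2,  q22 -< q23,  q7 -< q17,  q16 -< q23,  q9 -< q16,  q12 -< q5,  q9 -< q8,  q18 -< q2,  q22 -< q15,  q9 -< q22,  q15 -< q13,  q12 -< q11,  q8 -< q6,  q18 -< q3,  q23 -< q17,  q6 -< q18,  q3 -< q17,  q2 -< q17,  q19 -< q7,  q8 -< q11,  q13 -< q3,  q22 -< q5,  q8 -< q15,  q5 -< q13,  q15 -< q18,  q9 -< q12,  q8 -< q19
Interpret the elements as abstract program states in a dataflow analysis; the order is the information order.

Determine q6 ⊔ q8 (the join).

q6

Common upper bounds of {q6, q8}: q17, q18, q2, q3, q6.
The least among these is q6.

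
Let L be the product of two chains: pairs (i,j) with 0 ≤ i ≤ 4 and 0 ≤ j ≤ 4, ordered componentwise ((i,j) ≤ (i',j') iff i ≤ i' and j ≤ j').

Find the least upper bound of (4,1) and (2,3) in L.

In a product of chains, the join is componentwise max, giving (4,3).

(4,3)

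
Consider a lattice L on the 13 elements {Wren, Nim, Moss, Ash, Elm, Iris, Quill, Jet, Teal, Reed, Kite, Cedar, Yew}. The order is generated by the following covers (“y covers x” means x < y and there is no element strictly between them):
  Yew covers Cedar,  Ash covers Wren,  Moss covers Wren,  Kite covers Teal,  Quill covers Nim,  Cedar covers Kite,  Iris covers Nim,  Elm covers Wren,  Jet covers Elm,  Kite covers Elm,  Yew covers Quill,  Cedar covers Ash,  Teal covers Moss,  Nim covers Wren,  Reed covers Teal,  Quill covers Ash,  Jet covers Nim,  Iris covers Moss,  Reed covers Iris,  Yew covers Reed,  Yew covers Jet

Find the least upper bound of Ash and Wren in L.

Ash

Common upper bounds of {Ash, Wren}: Ash, Cedar, Quill, Yew.
The least among these is Ash.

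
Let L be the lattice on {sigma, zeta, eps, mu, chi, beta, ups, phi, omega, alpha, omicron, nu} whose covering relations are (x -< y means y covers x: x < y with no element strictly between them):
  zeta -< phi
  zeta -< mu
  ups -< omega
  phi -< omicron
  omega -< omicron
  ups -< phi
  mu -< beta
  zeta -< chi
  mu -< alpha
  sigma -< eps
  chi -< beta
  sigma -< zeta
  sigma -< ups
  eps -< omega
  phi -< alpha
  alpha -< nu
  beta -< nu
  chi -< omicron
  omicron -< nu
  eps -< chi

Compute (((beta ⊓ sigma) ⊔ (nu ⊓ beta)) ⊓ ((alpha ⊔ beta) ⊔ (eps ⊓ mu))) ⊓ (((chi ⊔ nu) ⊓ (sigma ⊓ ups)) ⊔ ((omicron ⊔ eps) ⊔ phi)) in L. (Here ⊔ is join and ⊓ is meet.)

beta ∧ sigma = sigma
nu ∧ beta = beta
sigma ∨ beta = beta
alpha ∨ beta = nu
eps ∧ mu = sigma
nu ∨ sigma = nu
beta ∧ nu = beta
chi ∨ nu = nu
sigma ∧ ups = sigma
nu ∧ sigma = sigma
omicron ∨ eps = omicron
omicron ∨ phi = omicron
sigma ∨ omicron = omicron
beta ∧ omicron = chi

chi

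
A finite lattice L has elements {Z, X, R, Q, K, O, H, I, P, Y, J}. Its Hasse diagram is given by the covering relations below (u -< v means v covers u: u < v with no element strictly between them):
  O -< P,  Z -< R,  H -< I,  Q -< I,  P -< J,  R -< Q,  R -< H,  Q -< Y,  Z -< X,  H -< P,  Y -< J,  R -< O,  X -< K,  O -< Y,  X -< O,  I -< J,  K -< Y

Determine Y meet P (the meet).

Common lower bounds of {Y, P}: O, R, X, Z.
The greatest among these is O.

O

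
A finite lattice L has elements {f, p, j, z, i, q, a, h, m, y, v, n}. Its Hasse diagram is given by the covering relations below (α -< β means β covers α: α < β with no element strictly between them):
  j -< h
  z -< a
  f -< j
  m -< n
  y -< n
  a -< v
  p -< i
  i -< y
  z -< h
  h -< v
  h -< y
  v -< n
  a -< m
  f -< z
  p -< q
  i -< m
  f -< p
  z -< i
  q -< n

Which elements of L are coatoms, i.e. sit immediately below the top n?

The coatoms are exactly the elements covered by n: m, q, v, y.

m, q, v, y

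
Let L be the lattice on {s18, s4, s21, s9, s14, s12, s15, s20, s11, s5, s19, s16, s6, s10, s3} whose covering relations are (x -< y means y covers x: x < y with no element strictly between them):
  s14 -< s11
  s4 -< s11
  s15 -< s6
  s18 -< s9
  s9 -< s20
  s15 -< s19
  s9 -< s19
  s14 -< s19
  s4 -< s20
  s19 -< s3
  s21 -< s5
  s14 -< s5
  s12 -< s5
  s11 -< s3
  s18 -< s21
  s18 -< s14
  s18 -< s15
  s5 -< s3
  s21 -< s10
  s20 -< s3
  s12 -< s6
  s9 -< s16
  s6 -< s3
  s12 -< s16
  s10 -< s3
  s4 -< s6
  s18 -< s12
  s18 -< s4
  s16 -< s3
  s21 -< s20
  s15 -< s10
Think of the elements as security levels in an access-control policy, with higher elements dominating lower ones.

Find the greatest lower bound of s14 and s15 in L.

Common lower bounds of {s14, s15}: s18.
The greatest among these is s18.

s18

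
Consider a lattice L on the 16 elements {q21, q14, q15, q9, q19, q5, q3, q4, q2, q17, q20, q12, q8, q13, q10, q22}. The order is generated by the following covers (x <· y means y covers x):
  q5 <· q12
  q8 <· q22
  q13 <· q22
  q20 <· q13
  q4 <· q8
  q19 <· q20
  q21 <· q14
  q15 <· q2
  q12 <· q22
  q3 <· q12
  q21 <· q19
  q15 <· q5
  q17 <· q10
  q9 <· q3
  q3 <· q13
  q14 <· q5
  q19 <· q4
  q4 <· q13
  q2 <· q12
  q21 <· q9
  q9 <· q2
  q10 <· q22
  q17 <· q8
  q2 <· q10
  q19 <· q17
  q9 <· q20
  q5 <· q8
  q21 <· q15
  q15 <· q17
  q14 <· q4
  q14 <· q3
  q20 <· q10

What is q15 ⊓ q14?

Common lower bounds of {q15, q14}: q21.
The greatest among these is q21.

q21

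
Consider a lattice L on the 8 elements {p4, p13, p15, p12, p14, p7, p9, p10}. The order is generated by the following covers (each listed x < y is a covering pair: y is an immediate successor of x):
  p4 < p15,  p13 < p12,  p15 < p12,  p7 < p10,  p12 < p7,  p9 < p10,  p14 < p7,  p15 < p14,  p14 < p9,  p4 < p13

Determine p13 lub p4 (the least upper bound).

Common upper bounds of {p13, p4}: p10, p12, p13, p7.
The least among these is p13.

p13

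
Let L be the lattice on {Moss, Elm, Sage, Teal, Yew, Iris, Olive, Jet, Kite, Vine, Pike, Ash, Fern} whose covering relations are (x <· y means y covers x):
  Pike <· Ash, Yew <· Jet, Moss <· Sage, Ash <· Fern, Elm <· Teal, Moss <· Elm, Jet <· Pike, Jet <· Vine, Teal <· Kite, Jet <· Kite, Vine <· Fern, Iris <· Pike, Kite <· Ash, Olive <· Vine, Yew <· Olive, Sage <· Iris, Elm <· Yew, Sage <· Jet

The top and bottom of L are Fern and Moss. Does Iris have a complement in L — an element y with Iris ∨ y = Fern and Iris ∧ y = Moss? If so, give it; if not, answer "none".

Olive

Need y with Iris ∨ y = Fern and Iris ∧ y = Moss.
Checking each element gives: Olive.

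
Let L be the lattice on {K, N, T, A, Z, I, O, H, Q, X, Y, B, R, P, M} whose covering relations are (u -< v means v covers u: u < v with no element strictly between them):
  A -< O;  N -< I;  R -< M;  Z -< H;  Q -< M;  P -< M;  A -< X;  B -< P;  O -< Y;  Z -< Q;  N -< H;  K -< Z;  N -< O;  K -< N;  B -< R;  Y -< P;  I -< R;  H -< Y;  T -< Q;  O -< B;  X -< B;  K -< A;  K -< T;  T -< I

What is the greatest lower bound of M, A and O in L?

A

Common lower bounds of {M, A, O}: A, K.
The greatest among these is A.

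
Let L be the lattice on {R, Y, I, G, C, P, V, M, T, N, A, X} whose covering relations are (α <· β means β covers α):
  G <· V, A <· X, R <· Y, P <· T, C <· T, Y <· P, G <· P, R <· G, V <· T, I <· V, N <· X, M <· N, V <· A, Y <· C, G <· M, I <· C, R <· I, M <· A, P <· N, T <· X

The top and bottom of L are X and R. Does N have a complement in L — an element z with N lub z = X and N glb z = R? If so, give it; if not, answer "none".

Need z with N ∨ z = X and N ∧ z = R.
Checking each element gives: I.

I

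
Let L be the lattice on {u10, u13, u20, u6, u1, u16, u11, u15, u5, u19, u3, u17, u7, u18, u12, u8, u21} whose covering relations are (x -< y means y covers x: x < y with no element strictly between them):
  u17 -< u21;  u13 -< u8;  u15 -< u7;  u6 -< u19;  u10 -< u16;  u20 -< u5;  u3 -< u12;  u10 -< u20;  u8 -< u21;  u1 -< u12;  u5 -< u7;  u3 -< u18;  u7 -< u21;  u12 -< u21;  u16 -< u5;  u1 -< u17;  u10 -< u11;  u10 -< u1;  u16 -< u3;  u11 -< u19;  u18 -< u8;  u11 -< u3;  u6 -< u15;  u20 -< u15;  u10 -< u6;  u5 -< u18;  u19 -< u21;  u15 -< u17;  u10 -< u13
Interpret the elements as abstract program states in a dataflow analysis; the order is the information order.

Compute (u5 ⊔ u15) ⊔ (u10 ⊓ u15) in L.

u7

u5 ∨ u15 = u7
u10 ∧ u15 = u10
u7 ∨ u10 = u7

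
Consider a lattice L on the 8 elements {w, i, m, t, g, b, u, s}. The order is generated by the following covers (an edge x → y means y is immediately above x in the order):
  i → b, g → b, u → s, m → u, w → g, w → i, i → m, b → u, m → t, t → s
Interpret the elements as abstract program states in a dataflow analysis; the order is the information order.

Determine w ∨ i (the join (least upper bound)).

i

Common upper bounds of {w, i}: b, i, m, s, t, u.
The least among these is i.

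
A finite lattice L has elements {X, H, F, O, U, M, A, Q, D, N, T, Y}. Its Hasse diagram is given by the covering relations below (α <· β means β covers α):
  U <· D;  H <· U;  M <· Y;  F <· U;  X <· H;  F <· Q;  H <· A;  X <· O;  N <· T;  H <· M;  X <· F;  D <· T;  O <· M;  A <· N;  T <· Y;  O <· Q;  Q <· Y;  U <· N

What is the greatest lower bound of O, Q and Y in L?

O

Common lower bounds of {O, Q, Y}: O, X.
The greatest among these is O.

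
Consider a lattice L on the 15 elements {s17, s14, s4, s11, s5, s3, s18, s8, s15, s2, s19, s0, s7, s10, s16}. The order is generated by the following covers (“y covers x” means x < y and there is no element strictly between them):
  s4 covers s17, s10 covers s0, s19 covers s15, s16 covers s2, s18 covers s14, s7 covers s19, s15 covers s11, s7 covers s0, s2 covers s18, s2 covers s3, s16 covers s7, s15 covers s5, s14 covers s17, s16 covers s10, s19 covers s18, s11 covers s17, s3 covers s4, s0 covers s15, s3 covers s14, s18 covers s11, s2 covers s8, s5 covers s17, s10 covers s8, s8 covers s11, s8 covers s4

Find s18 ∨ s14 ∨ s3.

Common upper bounds of {s18, s14, s3}: s16, s2.
The least among these is s2.

s2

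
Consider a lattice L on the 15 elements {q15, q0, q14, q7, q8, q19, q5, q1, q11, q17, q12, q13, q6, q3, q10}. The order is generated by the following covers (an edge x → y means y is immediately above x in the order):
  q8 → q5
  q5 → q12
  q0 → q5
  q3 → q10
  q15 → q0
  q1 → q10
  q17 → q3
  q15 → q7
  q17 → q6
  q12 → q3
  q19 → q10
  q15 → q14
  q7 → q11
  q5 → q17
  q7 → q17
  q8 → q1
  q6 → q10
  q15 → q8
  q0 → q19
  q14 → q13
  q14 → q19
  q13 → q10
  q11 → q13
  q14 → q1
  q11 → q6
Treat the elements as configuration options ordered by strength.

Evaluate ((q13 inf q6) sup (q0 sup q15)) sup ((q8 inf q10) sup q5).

q6

q13 ∧ q6 = q11
q0 ∨ q15 = q0
q11 ∨ q0 = q6
q8 ∧ q10 = q8
q8 ∨ q5 = q5
q6 ∨ q5 = q6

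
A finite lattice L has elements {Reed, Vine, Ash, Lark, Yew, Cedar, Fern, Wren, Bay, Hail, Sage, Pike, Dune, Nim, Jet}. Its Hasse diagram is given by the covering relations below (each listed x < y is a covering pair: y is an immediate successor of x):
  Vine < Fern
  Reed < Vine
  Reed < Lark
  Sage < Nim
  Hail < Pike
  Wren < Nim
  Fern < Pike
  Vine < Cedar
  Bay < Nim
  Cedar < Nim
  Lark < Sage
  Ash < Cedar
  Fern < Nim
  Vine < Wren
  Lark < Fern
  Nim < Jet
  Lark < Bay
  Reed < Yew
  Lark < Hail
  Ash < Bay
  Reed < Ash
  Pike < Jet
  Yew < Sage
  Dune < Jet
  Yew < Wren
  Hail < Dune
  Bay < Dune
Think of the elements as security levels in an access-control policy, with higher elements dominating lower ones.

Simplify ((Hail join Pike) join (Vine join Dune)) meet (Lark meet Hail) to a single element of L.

Lark

Hail ∨ Pike = Pike
Vine ∨ Dune = Jet
Pike ∨ Jet = Jet
Lark ∧ Hail = Lark
Jet ∧ Lark = Lark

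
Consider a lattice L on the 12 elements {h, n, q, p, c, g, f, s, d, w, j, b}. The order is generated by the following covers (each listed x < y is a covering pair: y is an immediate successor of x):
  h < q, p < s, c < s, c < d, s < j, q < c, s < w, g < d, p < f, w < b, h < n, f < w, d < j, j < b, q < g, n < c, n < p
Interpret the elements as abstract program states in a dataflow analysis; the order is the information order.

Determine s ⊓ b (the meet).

Common lower bounds of {s, b}: c, h, n, p, q, s.
The greatest among these is s.

s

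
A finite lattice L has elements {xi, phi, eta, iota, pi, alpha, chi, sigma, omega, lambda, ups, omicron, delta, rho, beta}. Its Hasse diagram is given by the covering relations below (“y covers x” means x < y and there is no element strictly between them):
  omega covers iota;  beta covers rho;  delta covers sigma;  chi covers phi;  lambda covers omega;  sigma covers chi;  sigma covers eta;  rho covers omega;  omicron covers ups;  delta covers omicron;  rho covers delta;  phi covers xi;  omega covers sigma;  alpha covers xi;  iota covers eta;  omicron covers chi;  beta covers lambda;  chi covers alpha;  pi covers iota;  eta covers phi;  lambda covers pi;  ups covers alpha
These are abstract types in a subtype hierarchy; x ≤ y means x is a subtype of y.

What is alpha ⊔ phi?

Common upper bounds of {alpha, phi}: beta, chi, delta, lambda, omega, omicron, rho, sigma.
The least among these is chi.

chi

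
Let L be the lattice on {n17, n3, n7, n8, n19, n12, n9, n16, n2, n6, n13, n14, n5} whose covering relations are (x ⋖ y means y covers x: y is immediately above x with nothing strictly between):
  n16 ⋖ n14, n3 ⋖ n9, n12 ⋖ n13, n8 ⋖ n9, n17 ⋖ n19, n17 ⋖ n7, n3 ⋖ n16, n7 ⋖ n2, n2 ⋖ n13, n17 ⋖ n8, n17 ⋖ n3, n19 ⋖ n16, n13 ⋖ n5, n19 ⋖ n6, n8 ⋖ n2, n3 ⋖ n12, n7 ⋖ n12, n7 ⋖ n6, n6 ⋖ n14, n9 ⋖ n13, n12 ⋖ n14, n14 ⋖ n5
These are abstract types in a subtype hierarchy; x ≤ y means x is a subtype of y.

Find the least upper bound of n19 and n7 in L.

Common upper bounds of {n19, n7}: n14, n5, n6.
The least among these is n6.

n6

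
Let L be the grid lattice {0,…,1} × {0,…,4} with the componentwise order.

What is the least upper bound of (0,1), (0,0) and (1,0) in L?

Common upper bounds of {(0,1), (0,0), (1,0)}: (1,1), (1,2), (1,3), (1,4).
The least among these is (1,1).

(1,1)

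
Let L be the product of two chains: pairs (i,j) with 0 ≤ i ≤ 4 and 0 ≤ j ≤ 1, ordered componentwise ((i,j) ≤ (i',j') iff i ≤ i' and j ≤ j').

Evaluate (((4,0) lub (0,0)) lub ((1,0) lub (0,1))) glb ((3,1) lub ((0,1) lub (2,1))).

(4,0) ∨ (0,0) = (4,0)
(1,0) ∨ (0,1) = (1,1)
(4,0) ∨ (1,1) = (4,1)
(0,1) ∨ (2,1) = (2,1)
(3,1) ∨ (2,1) = (3,1)
(4,1) ∧ (3,1) = (3,1)

(3,1)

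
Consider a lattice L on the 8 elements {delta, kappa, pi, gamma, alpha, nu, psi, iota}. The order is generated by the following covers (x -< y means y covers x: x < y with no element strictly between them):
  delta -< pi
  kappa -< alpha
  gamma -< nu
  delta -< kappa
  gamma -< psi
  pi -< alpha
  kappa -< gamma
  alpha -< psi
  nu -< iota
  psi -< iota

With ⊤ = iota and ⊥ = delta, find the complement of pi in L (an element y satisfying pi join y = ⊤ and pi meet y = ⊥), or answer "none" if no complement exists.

nu

Need y with pi ∨ y = iota and pi ∧ y = delta.
Checking each element gives: nu.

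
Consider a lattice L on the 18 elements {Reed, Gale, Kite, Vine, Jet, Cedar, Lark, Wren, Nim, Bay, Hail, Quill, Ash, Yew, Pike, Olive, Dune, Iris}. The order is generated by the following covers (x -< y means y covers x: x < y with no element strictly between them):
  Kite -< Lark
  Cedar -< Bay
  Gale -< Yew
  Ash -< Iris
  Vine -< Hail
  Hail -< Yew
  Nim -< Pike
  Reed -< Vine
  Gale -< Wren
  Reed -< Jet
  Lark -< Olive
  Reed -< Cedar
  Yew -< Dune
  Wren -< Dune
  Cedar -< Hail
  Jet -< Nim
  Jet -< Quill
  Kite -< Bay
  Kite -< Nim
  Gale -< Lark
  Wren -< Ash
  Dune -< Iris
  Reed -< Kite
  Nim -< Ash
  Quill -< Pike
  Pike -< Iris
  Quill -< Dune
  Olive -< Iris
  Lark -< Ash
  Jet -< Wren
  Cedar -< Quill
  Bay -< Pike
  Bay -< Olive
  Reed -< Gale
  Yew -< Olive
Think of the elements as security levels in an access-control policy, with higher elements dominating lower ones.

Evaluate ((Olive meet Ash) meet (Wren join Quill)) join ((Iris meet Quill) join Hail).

Olive ∧ Ash = Lark
Wren ∨ Quill = Dune
Lark ∧ Dune = Gale
Iris ∧ Quill = Quill
Quill ∨ Hail = Dune
Gale ∨ Dune = Dune

Dune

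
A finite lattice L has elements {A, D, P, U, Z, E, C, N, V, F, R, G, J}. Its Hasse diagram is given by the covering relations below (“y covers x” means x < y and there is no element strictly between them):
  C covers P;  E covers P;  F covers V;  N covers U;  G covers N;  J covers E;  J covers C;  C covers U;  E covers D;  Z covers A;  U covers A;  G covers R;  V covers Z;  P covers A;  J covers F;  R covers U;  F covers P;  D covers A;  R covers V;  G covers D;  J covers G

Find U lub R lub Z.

Common upper bounds of {U, R, Z}: G, J, R.
The least among these is R.

R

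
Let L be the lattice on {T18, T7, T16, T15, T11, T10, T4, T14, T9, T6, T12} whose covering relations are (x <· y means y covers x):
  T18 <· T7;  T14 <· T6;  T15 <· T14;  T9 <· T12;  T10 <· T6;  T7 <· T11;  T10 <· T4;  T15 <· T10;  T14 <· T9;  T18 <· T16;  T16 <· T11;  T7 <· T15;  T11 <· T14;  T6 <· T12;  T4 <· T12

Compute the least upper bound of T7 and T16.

T11

Common upper bounds of {T7, T16}: T11, T12, T14, T6, T9.
The least among these is T11.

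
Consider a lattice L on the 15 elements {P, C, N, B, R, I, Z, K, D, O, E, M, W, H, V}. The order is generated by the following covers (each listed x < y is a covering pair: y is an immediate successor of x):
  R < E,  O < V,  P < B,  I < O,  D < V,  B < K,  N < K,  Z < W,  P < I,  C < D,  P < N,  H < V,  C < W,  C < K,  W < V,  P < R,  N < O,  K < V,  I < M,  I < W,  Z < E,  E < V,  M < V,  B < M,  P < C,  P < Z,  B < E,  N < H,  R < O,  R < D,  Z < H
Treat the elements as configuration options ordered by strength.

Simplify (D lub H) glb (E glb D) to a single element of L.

R

D ∨ H = V
E ∧ D = R
V ∧ R = R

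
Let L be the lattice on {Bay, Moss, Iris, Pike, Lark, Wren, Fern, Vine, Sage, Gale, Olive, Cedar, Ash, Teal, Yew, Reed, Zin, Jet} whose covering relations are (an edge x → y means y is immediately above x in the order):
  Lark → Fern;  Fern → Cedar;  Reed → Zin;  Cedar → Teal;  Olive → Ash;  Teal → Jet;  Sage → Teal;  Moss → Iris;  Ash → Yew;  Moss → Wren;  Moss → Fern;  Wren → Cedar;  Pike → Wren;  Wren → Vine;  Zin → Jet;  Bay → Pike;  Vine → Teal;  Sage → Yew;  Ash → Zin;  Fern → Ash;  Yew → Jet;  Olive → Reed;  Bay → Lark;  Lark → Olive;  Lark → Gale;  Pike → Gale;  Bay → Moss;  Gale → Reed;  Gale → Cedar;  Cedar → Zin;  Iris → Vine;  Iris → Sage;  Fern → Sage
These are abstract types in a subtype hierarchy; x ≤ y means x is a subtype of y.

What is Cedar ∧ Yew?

Common lower bounds of {Cedar, Yew}: Bay, Fern, Lark, Moss.
The greatest among these is Fern.

Fern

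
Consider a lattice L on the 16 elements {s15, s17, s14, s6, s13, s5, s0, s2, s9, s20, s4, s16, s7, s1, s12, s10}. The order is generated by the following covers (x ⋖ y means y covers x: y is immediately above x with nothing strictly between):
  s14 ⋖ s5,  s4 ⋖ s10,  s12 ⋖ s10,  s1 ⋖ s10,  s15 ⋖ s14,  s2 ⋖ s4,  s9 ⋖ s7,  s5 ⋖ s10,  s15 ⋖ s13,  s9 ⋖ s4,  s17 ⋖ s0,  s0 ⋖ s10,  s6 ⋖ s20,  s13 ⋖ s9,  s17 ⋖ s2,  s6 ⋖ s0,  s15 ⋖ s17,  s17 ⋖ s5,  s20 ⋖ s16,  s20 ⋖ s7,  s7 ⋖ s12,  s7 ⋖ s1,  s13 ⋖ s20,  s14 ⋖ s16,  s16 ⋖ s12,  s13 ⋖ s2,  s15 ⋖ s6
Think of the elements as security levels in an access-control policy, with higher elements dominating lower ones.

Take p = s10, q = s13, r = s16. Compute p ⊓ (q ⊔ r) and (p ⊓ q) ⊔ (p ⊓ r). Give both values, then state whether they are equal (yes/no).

s16; s16; yes

q ⊔ r = s16, so p ⊓ (q ⊔ r) = s10 ⊓ s16 = s16.
p ⊓ q = s13 and p ⊓ r = s16, so (p ⊓ q) ⊔ (p ⊓ r) = s13 ⊔ s16 = s16.
Equal: yes.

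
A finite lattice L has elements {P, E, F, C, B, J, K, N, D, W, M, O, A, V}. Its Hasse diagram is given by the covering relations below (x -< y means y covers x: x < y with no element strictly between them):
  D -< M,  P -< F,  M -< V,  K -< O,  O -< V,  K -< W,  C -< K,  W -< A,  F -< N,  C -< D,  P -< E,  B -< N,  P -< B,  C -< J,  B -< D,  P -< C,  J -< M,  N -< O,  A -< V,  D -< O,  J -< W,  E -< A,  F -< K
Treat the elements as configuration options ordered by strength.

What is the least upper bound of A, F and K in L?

Common upper bounds of {A, F, K}: A, V.
The least among these is A.

A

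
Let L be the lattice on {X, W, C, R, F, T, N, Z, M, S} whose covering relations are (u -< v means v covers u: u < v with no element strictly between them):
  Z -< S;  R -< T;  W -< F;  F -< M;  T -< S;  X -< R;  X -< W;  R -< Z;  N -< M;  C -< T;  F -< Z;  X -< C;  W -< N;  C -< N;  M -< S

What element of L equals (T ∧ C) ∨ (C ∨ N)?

N

T ∧ C = C
C ∨ N = N
C ∨ N = N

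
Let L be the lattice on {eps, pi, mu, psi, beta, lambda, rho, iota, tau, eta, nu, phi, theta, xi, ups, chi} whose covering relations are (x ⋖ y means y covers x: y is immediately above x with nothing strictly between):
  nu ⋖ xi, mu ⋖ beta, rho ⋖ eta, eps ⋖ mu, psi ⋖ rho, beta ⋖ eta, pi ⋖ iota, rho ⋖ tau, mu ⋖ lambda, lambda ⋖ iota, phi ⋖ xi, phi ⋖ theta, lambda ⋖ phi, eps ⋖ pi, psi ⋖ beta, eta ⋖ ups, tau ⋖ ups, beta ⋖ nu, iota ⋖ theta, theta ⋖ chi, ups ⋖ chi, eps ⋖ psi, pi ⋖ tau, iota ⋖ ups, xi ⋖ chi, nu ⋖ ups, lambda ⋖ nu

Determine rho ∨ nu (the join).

Common upper bounds of {rho, nu}: chi, ups.
The least among these is ups.

ups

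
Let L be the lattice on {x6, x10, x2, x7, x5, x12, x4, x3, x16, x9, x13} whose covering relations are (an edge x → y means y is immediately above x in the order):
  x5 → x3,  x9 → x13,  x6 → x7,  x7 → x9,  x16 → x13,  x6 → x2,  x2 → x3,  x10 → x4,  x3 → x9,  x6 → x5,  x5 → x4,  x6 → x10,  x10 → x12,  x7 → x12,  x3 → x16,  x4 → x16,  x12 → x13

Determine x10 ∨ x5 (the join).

x4

Common upper bounds of {x10, x5}: x13, x16, x4.
The least among these is x4.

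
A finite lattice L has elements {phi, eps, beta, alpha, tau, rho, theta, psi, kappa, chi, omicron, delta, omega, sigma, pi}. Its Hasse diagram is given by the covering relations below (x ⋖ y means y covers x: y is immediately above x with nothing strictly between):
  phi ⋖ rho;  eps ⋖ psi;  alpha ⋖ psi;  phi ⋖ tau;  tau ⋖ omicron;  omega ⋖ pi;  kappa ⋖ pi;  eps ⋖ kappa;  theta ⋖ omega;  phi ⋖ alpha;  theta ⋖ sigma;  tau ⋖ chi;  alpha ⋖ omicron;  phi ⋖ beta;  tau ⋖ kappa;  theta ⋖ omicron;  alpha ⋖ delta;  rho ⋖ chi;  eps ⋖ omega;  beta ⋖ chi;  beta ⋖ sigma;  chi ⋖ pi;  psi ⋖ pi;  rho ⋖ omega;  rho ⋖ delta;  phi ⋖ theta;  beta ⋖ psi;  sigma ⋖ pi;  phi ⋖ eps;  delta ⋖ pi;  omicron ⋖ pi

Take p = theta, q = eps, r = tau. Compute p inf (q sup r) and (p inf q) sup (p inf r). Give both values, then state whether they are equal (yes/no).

q sup r = kappa, so p inf (q sup r) = theta inf kappa = phi.
p inf q = phi and p inf r = phi, so (p inf q) sup (p inf r) = phi sup phi = phi.
Equal: yes.

phi; phi; yes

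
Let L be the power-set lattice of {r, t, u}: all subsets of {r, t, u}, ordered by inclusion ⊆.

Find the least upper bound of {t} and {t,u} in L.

Common upper bounds of {{t}, {t,u}}: {r,t,u}, {t,u}.
The least among these is {t,u}.

{t,u}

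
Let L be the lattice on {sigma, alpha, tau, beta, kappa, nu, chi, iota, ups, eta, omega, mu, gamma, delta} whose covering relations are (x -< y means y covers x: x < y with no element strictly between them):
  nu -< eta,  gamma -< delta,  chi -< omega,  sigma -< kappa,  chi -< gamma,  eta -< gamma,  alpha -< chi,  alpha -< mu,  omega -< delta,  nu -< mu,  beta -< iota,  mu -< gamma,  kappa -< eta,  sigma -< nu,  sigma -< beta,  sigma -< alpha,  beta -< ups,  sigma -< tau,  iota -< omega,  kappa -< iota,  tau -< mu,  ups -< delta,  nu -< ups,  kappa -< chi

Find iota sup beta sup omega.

Common upper bounds of {iota, beta, omega}: delta, omega.
The least among these is omega.

omega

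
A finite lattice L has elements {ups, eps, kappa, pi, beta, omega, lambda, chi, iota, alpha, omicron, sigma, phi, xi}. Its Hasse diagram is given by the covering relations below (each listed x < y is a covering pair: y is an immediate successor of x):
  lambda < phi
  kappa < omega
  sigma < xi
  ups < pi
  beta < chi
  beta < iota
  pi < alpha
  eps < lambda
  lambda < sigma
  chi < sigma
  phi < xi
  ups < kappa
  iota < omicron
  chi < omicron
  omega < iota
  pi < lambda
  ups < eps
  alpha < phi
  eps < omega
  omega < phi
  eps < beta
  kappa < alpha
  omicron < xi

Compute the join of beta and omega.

Common upper bounds of {beta, omega}: iota, omicron, xi.
The least among these is iota.

iota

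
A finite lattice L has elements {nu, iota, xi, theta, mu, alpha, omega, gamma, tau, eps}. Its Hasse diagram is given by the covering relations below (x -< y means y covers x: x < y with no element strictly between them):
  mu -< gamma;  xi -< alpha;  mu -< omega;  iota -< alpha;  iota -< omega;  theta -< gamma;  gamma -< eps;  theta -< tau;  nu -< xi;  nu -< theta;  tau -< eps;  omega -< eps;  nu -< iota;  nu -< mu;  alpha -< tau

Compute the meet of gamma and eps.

gamma

Common lower bounds of {gamma, eps}: gamma, mu, nu, theta.
The greatest among these is gamma.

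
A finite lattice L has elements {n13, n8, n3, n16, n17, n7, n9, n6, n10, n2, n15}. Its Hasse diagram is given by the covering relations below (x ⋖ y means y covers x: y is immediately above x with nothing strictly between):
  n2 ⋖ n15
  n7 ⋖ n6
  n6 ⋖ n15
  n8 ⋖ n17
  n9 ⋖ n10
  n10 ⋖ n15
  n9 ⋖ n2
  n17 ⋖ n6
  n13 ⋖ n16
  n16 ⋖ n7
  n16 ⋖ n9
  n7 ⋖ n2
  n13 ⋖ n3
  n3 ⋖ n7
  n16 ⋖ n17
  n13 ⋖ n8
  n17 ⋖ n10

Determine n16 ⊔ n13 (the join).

Common upper bounds of {n16, n13}: n10, n15, n16, n17, n2, n6, n7, n9.
The least among these is n16.

n16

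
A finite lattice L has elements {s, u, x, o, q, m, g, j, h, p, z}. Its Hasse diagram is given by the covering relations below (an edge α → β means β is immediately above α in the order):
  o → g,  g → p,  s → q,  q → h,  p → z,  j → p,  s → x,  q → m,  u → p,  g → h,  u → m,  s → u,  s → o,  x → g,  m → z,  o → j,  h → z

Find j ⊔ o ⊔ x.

Common upper bounds of {j, o, x}: p, z.
The least among these is p.

p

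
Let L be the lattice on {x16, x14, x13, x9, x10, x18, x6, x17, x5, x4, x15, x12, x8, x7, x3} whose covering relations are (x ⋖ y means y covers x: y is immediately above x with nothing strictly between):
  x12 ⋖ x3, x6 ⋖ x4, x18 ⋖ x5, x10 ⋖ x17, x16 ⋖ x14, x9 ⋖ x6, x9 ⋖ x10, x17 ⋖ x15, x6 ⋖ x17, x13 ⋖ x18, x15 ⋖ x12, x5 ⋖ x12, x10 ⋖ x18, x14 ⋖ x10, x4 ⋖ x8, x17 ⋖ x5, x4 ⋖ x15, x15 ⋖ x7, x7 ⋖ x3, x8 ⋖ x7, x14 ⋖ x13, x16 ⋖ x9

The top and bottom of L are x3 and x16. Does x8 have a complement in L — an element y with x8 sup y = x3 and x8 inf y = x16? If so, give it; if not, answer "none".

x13

Need y with x8 ∨ y = x3 and x8 ∧ y = x16.
Checking each element gives: x13.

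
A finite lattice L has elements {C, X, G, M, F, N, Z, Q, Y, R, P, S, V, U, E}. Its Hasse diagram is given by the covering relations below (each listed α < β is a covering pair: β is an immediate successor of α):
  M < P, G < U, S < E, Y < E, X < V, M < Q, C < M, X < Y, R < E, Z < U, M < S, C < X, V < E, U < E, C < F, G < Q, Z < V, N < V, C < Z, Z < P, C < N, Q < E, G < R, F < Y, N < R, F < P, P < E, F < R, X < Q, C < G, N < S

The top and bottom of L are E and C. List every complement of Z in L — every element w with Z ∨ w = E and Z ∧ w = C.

Need w with Z ∨ w = E and Z ∧ w = C.
Checking each element gives: Q, R, S, Y.

Q, R, S, Y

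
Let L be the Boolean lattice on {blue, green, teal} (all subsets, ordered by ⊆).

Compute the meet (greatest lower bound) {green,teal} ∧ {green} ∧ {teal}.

Under ⊆, meet is intersection: {green,teal} ∩ {green} ∩ {teal} = {}.

{}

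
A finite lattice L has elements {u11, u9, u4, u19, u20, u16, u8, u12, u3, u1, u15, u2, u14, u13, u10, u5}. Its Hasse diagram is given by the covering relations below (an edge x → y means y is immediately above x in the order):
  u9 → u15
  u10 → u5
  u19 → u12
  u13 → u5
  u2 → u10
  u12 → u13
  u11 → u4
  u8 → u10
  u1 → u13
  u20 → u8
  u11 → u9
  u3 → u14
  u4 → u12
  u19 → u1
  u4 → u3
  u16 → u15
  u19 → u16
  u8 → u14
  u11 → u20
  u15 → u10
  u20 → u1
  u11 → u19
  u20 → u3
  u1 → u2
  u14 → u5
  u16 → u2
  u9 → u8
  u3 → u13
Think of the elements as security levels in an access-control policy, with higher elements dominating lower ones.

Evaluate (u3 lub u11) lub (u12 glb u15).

u3 ∨ u11 = u3
u12 ∧ u15 = u19
u3 ∨ u19 = u13

u13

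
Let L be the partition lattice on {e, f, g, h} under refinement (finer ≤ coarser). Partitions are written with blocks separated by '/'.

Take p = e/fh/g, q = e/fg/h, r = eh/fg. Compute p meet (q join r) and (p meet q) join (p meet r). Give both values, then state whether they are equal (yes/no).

q join r = eh/fg, so p meet (q join r) = e/fh/g meet eh/fg = e/f/g/h.
p meet q = e/f/g/h and p meet r = e/f/g/h, so (p meet q) join (p meet r) = e/f/g/h join e/f/g/h = e/f/g/h.
Equal: yes.

e/f/g/h; e/f/g/h; yes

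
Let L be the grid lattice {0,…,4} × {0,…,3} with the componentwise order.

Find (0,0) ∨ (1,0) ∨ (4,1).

Common upper bounds of {(0,0), (1,0), (4,1)}: (4,1), (4,2), (4,3).
The least among these is (4,1).

(4,1)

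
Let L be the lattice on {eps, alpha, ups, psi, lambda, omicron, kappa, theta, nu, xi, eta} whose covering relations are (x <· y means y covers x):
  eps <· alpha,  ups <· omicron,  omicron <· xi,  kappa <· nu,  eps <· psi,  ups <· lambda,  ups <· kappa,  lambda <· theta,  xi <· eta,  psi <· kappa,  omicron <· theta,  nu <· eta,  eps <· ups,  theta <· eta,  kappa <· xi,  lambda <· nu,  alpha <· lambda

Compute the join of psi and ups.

kappa

Common upper bounds of {psi, ups}: eta, kappa, nu, xi.
The least among these is kappa.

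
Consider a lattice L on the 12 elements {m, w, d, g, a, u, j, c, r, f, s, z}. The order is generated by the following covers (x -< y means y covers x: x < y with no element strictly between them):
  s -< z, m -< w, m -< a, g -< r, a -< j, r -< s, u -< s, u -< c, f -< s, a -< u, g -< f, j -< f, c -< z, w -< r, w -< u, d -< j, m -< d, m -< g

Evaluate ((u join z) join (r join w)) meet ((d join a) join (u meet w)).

s

u ∨ z = z
r ∨ w = r
z ∨ r = z
d ∨ a = j
u ∧ w = w
j ∨ w = s
z ∧ s = s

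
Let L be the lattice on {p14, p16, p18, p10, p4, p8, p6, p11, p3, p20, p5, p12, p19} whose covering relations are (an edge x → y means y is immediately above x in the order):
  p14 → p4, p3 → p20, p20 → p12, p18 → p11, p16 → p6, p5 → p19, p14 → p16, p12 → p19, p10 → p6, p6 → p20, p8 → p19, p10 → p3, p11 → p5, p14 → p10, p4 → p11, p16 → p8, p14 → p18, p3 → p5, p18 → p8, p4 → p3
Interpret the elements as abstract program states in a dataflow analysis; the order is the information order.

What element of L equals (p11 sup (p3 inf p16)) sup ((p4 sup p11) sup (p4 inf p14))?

p3 ∧ p16 = p14
p11 ∨ p14 = p11
p4 ∨ p11 = p11
p4 ∧ p14 = p14
p11 ∨ p14 = p11
p11 ∨ p11 = p11

p11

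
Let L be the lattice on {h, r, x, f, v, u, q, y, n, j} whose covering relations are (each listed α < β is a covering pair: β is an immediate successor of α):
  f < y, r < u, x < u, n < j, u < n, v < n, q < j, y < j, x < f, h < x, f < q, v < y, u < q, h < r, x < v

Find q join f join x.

q

Common upper bounds of {q, f, x}: j, q.
The least among these is q.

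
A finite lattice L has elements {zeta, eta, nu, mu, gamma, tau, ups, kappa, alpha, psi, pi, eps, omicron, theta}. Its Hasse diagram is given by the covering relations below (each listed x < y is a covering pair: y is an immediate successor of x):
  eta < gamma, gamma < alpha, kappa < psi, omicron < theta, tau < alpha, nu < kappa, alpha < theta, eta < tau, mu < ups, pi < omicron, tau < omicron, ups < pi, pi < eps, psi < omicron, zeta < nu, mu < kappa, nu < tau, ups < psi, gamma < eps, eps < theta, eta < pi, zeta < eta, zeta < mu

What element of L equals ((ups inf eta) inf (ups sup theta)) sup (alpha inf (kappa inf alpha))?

nu

ups ∧ eta = zeta
ups ∨ theta = theta
zeta ∧ theta = zeta
kappa ∧ alpha = nu
alpha ∧ nu = nu
zeta ∨ nu = nu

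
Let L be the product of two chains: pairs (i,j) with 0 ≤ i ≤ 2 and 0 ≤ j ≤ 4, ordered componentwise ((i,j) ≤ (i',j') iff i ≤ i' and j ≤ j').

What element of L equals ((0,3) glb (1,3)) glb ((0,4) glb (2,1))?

(0,3) ∧ (1,3) = (0,3)
(0,4) ∧ (2,1) = (0,1)
(0,3) ∧ (0,1) = (0,1)

(0,1)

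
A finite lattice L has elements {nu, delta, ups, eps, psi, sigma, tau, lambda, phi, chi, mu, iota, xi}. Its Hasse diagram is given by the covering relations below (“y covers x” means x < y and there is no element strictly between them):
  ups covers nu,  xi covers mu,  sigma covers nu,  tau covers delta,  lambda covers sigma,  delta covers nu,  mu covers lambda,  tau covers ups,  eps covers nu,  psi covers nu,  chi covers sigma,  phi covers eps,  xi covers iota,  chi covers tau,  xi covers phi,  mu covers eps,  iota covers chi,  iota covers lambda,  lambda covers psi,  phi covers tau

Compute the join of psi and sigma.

Common upper bounds of {psi, sigma}: iota, lambda, mu, xi.
The least among these is lambda.

lambda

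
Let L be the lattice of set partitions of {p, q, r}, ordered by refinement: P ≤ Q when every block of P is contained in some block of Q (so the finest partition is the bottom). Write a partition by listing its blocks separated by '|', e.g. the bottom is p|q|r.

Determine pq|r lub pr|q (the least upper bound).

pqr

Common upper bounds of {pq|r, pr|q}: pqr.
The least among these is pqr.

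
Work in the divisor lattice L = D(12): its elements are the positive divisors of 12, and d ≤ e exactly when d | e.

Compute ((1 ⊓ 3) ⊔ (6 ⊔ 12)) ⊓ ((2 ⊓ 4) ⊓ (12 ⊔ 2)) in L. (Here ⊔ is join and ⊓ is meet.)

2

1 ∧ 3 = 1
6 ∨ 12 = 12
1 ∨ 12 = 12
2 ∧ 4 = 2
12 ∨ 2 = 12
2 ∧ 12 = 2
12 ∧ 2 = 2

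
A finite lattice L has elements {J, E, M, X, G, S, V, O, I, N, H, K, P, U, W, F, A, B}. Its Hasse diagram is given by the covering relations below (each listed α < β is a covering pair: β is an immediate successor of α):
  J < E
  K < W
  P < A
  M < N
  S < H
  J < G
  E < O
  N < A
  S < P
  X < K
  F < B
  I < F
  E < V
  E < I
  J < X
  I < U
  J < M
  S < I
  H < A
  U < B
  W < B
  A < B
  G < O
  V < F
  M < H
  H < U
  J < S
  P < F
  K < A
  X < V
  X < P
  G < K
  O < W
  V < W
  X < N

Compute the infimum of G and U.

J

Common lower bounds of {G, U}: J.
The greatest among these is J.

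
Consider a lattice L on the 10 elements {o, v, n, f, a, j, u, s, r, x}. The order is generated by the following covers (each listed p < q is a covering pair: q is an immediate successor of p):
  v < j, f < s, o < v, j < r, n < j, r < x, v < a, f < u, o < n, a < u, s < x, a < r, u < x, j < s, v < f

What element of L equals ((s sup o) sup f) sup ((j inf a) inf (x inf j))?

s

s ∨ o = s
s ∨ f = s
j ∧ a = v
x ∧ j = j
v ∧ j = v
s ∨ v = s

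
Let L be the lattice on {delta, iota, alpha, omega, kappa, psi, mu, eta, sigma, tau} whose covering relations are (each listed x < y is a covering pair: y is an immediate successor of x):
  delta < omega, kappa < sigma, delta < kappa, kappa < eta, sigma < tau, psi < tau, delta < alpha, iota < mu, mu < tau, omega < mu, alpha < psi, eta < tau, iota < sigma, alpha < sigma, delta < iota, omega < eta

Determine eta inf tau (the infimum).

Common lower bounds of {eta, tau}: delta, eta, kappa, omega.
The greatest among these is eta.

eta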